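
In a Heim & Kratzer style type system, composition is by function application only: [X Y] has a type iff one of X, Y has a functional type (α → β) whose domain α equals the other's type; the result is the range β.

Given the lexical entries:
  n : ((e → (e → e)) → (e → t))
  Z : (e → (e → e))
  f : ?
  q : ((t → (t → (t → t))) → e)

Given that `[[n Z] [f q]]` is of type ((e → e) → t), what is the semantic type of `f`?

(((t → (t → (t → t))) → e) → ((e → t) → ((e → e) → t)))

For [[n Z] [f q]] to have type ((e → e) → t) with [n Z] of type (e → t), [f q] must be the function: [f q] : ((e → t) → ((e → e) → t)).
For [f q] to have type ((e → t) → ((e → e) → t)) with q of type ((t → (t → (t → t))) → e), f must be the function: f : (((t → (t → (t → t))) → e) → ((e → t) → ((e → e) → t))).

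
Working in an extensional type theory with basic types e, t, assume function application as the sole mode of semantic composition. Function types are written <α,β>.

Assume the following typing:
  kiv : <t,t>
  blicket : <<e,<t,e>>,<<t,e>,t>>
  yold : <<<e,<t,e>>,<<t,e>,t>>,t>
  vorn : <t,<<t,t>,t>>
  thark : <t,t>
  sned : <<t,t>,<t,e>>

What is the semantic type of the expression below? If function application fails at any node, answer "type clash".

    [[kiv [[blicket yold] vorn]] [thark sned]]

[blicket yold]: <<<e,<t,e>>,<<t,e>,t>>,t> applied to <<e,<t,e>>,<<t,e>,t>> yields t.
[[blicket yold] vorn]: <t,<<t,t>,t>> applied to t yields <<t,t>,t>.
[kiv [[blicket yold] vorn]]: <<t,t>,t> applied to <t,t> yields t.
[thark sned]: <<t,t>,<t,e>> applied to <t,t> yields <t,e>.
[[kiv [[blicket yold] vorn]] [thark sned]]: <t,e> applied to t yields e.

e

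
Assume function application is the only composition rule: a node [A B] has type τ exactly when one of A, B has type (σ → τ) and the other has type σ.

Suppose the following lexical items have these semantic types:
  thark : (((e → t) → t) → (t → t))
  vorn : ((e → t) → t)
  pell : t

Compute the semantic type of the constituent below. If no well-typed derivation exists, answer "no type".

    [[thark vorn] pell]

At [thark vorn], thark : (((e → t) → t) → (t → t)) takes vorn : ((e → t) → t), giving (t → t).
At [[thark vorn] pell], [thark vorn] : (t → t) takes pell : t, giving t.

t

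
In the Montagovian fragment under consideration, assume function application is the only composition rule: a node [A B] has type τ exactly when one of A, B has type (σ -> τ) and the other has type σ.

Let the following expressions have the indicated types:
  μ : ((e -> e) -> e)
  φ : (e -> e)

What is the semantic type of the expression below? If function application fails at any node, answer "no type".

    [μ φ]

[μ φ]: functor μ : ((e -> e) -> e), argument φ : (e -> e); result e.

e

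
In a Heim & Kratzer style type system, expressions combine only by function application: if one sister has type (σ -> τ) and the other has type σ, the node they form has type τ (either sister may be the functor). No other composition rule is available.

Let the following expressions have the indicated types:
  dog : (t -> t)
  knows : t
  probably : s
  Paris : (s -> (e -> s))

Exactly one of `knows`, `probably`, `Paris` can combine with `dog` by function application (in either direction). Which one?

knows — combines: dog : (t -> t) takes knows : t as argument, giving t.
probably : s — no; dog wants t, and probably wants nothing (atomic).
Paris : (s -> (e -> s)) — no; dog wants t, and Paris wants s.

knows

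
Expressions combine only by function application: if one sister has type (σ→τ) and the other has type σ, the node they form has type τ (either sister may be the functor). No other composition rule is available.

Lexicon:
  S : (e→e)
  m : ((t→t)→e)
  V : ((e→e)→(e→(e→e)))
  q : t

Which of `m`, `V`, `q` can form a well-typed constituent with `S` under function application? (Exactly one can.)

m : ((t→t)→e) — neither side's domain matches the other.
V — combines: V : ((e→e)→(e→(e→e))) takes S : (e→e) as argument, giving (e→(e→e)).
q : t — neither side's domain matches the other.

V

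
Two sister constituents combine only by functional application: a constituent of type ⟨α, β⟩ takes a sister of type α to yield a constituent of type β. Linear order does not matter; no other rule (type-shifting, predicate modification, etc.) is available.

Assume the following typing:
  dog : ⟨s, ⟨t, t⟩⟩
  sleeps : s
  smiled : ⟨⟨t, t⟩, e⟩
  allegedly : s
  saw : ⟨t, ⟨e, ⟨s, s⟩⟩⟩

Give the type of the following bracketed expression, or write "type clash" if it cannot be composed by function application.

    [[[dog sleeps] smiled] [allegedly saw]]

type clash

[dog sleeps]: functor dog : ⟨s, ⟨t, t⟩⟩, argument sleeps : s; result ⟨t, t⟩.
[[dog sleeps] smiled]: functor smiled : ⟨⟨t, t⟩, e⟩, argument [dog sleeps] : ⟨t, t⟩; result e.
[allegedly saw]: s with ⟨t, ⟨e, ⟨s, s⟩⟩⟩ — neither is a function whose domain matches the other; composition fails here.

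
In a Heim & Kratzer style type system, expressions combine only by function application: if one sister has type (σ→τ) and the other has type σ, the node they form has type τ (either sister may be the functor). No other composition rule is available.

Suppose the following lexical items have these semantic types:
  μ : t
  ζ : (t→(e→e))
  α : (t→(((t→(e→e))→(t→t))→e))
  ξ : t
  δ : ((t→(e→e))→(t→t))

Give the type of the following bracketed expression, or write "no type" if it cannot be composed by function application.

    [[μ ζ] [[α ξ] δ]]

[μ ζ]: (t→(e→e)) applied to t yields (e→e).
[α ξ]: (t→(((t→(e→e))→(t→t))→e)) applied to t yields (((t→(e→e))→(t→t))→e).
[[α ξ] δ]: (((t→(e→e))→(t→t))→e) applied to ((t→(e→e))→(t→t)) yields e.
[[μ ζ] [[α ξ] δ]]: (e→e) applied to e yields e.

e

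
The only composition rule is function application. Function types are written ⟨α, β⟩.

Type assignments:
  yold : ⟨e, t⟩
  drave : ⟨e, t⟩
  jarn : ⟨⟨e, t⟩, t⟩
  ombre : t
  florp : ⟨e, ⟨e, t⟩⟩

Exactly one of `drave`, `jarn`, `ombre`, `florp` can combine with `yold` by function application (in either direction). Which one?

jarn

drave : ⟨e, t⟩ — neither side's domain matches the other.
jarn — combines: jarn : ⟨⟨e, t⟩, t⟩ takes yold : ⟨e, t⟩ as argument, giving t.
ombre : t — neither side's domain matches the other.
florp : ⟨e, ⟨e, t⟩⟩ — neither side's domain matches the other.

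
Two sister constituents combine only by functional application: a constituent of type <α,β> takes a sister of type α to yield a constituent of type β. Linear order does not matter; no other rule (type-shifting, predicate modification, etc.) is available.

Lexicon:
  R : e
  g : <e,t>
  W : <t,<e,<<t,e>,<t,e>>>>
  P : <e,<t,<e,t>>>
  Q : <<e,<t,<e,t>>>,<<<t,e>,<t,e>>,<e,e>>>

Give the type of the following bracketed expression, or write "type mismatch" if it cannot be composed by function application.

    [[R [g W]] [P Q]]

type mismatch

[g W]: <e,t> with <t,<e,<<t,e>,<t,e>>>> — neither is a function whose domain matches the other; composition fails here.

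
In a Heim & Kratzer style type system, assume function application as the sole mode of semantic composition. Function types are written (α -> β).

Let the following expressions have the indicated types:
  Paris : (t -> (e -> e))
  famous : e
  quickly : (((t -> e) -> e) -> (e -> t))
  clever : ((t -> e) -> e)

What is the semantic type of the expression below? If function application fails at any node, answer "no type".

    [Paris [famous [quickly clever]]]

[quickly clever]: (((t -> e) -> e) -> (e -> t)) applied to ((t -> e) -> e) yields (e -> t).
[famous [quickly clever]]: (e -> t) applied to e yields t.
[Paris [famous [quickly clever]]]: (t -> (e -> e)) applied to t yields (e -> e).

(e -> e)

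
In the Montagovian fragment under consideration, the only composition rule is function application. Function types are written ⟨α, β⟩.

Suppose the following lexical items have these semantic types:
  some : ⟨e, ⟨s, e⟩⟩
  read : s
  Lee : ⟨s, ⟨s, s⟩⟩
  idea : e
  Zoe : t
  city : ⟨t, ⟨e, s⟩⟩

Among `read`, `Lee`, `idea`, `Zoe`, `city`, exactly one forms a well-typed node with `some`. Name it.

idea

read : s — does not combine with some.
Lee : ⟨s, ⟨s, s⟩⟩ — does not combine with some.
idea — combines: some : ⟨e, ⟨s, e⟩⟩ takes idea : e as argument, giving ⟨s, e⟩.
Zoe : t — does not combine with some.
city : ⟨t, ⟨e, s⟩⟩ — does not combine with some.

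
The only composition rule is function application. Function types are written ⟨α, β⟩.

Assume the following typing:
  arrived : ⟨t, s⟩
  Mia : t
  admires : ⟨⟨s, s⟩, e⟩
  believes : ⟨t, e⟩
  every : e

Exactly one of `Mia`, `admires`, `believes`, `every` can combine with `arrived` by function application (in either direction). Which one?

Mia

Mia — combines: arrived : ⟨t, s⟩ takes Mia : t as argument, giving s.
admires : ⟨⟨s, s⟩, e⟩ — arrived needs t; admires needs ⟨s, s⟩; neither fits.
believes : ⟨t, e⟩ — arrived needs t; believes needs t; neither fits.
every : e — arrived needs t; every needs nothing (atomic); neither fits.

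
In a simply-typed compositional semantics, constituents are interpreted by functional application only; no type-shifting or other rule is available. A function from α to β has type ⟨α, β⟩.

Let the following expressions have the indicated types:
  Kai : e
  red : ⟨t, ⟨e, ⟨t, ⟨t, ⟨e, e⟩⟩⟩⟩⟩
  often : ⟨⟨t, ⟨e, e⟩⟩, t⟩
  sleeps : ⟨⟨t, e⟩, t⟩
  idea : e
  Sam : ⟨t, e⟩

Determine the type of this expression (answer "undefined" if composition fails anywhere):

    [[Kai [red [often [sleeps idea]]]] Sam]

undefined

[sleeps idea]: ⟨⟨t, e⟩, t⟩ with e — neither is a function whose domain matches the other; composition fails here.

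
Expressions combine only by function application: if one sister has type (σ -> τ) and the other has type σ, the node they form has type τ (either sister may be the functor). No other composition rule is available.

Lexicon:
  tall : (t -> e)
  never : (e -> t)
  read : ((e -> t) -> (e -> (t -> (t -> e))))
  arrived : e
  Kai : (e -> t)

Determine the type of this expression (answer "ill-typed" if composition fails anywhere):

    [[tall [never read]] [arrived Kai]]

ill-typed

[never read]: read is ((e -> t) -> (e -> (t -> (t -> e)))), never is (e -> t); result (e -> (t -> (t -> e))).
At [tall [never read]]: neither (t -> e) nor (e -> (t -> (t -> e))) can take the other as argument; the node is ill-typed.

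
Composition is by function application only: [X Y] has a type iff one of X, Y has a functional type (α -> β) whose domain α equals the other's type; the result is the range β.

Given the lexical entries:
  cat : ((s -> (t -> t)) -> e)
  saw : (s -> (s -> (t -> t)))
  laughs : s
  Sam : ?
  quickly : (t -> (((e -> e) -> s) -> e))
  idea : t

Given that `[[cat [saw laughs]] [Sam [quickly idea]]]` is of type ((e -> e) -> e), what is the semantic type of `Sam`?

[[cat [saw laughs]] [Sam [quickly idea]]] must have type ((e -> e) -> e). The sister [cat [saw laughs]] has type e; that is not a function onto ((e -> e) -> e), so [Sam [quickly idea]] must be the functor, of type (e -> ((e -> e) -> e)).
[Sam [quickly idea]] must have type (e -> ((e -> e) -> e)). The sister [quickly idea] has type (((e -> e) -> s) -> e); that is not a function onto (e -> ((e -> e) -> e)), so Sam must be the functor, of type ((((e -> e) -> s) -> e) -> (e -> ((e -> e) -> e))).

((((e -> e) -> s) -> e) -> (e -> ((e -> e) -> e)))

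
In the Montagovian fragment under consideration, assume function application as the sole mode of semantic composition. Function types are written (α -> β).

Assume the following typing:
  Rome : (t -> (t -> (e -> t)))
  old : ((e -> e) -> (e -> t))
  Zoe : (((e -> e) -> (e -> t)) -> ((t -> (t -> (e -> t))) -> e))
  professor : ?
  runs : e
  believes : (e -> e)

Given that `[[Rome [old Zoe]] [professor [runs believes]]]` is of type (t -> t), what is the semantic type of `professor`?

(e -> (e -> (t -> t)))

For [[Rome [old Zoe]] [professor [runs believes]]] to have type (t -> t) with [Rome [old Zoe]] of type e, [professor [runs believes]] must be the function: [professor [runs believes]] : (e -> (t -> t)).
For [professor [runs believes]] to have type (e -> (t -> t)) with [runs believes] of type e, professor must be the function: professor : (e -> (e -> (t -> t))).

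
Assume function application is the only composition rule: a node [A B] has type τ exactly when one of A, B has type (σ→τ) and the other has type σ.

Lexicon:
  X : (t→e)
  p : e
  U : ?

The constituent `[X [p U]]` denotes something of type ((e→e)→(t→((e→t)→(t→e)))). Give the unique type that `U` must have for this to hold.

(e→((t→e)→((e→e)→(t→((e→t)→(t→e))))))

[X [p U]] must have type ((e→e)→(t→((e→t)→(t→e)))). The sister X has type (t→e); that is not a function onto ((e→e)→(t→((e→t)→(t→e)))), so [p U] must be the functor, of type ((t→e)→((e→e)→(t→((e→t)→(t→e))))).
[p U] must have type ((t→e)→((e→e)→(t→((e→t)→(t→e))))). The sister p has type e; that is not a function onto ((t→e)→((e→e)→(t→((e→t)→(t→e))))), so U must be the functor, of type (e→((t→e)→((e→e)→(t→((e→t)→(t→e)))))).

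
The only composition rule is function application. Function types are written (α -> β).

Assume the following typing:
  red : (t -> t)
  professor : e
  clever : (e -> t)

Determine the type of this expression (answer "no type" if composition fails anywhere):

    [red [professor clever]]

[professor clever]: clever is (e -> t), professor is e; result t.
[red [professor clever]]: red is (t -> t), [professor clever] is t; result t.

t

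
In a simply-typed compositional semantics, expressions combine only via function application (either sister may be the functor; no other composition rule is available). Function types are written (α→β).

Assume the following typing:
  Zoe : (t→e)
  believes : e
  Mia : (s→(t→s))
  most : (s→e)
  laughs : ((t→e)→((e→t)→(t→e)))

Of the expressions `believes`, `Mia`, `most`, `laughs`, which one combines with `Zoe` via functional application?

laughs

believes : e — neither side's domain matches the other.
Mia : (s→(t→s)) — neither side's domain matches the other.
most : (s→e) — neither side's domain matches the other.
laughs — combines: laughs : ((t→e)→((e→t)→(t→e))) takes Zoe : (t→e) as argument, giving ((e→t)→(t→e)).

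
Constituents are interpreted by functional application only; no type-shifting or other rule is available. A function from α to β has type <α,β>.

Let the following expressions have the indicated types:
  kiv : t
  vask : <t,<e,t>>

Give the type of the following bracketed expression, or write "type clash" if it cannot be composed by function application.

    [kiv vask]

<e,t>

[kiv vask]: functor vask : <t,<e,t>>, argument kiv : t; result <e,t>.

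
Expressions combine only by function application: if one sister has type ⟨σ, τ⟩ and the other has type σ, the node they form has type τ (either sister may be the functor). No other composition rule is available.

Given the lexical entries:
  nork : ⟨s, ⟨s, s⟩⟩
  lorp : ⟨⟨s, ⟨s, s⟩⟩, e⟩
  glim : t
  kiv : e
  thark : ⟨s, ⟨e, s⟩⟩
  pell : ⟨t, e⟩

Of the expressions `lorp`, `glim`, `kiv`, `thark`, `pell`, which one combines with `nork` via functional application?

lorp — combines: lorp : ⟨⟨s, ⟨s, s⟩⟩, e⟩ takes nork : ⟨s, ⟨s, s⟩⟩ as argument, giving e.
glim : t — nork needs s; glim needs nothing (atomic); neither fits.
kiv : e — nork needs s; kiv needs nothing (atomic); neither fits.
thark : ⟨s, ⟨e, s⟩⟩ — nork needs s; thark needs s; neither fits.
pell : ⟨t, e⟩ — nork needs s; pell needs t; neither fits.

lorp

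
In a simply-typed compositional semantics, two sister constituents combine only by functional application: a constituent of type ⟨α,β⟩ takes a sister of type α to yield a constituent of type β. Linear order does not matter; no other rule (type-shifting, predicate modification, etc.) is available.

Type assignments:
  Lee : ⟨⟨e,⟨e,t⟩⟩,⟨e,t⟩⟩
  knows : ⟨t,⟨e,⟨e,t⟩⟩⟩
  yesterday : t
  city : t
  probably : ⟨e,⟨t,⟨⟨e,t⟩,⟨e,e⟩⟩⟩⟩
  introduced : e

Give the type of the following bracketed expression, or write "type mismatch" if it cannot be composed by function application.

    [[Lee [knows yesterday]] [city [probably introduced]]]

⟨e,e⟩

[knows yesterday] — knows of type ⟨t,⟨e,⟨e,t⟩⟩⟩ combines with yesterday of type t: type ⟨e,⟨e,t⟩⟩.
[Lee [knows yesterday]] — Lee of type ⟨⟨e,⟨e,t⟩⟩,⟨e,t⟩⟩ combines with [knows yesterday] of type ⟨e,⟨e,t⟩⟩: type ⟨e,t⟩.
[probably introduced] — probably of type ⟨e,⟨t,⟨⟨e,t⟩,⟨e,e⟩⟩⟩⟩ combines with introduced of type e: type ⟨t,⟨⟨e,t⟩,⟨e,e⟩⟩⟩.
[city [probably introduced]] — [probably introduced] of type ⟨t,⟨⟨e,t⟩,⟨e,e⟩⟩⟩ combines with city of type t: type ⟨⟨e,t⟩,⟨e,e⟩⟩.
[[Lee [knows yesterday]] [city [probably introduced]]] — [city [probably introduced]] of type ⟨⟨e,t⟩,⟨e,e⟩⟩ combines with [Lee [knows yesterday]] of type ⟨e,t⟩: type ⟨e,e⟩.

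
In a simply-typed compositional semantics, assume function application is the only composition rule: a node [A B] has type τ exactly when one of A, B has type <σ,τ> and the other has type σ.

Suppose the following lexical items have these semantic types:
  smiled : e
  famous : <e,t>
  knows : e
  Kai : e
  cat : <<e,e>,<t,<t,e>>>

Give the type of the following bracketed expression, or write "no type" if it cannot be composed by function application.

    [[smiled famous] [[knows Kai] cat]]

no type

At [smiled famous], famous : <e,t> takes smiled : e, giving t.
[knows Kai]: e and e cannot combine by function application — type clash.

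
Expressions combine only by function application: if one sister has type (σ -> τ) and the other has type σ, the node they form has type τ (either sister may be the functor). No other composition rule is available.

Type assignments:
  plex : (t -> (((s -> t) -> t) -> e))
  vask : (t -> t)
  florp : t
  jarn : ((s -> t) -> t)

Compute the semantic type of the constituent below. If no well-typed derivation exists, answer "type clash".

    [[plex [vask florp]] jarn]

[vask florp]: functor vask : (t -> t), argument florp : t; result t.
[plex [vask florp]]: functor plex : (t -> (((s -> t) -> t) -> e)), argument [vask florp] : t; result (((s -> t) -> t) -> e).
[[plex [vask florp]] jarn]: functor [plex [vask florp]] : (((s -> t) -> t) -> e), argument jarn : ((s -> t) -> t); result e.

e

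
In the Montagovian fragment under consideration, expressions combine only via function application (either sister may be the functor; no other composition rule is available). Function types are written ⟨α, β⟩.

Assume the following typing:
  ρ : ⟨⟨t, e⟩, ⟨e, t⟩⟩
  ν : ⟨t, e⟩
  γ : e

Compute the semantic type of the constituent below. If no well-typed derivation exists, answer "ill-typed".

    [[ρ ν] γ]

[ρ ν]: ⟨⟨t, e⟩, ⟨e, t⟩⟩ applied to ⟨t, e⟩ yields ⟨e, t⟩.
[[ρ ν] γ]: ⟨e, t⟩ applied to e yields t.

t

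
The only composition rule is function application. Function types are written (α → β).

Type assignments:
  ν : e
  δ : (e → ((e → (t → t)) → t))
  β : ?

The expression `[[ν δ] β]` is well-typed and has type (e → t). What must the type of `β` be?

[[ν δ] β] must have type (e → t). The sister [ν δ] has type ((e → (t → t)) → t); that is not a function onto (e → t), so β must be the functor, of type (((e → (t → t)) → t) → (e → t)).

(((e → (t → t)) → t) → (e → t))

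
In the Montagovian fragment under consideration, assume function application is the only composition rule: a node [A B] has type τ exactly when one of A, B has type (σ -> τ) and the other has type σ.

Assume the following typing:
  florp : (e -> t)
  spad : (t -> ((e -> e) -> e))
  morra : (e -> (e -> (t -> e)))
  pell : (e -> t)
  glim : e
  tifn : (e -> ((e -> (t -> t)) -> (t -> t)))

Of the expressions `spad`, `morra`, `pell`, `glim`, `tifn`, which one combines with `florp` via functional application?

spad : (t -> ((e -> e) -> e)) — florp needs e; spad needs t; neither fits.
morra : (e -> (e -> (t -> e))) — florp needs e; morra needs e; neither fits.
pell : (e -> t) — florp needs e; pell needs e; neither fits.
glim — combines: florp : (e -> t) takes glim : e as argument, giving t.
tifn : (e -> ((e -> (t -> t)) -> (t -> t))) — florp needs e; tifn needs e; neither fits.

glim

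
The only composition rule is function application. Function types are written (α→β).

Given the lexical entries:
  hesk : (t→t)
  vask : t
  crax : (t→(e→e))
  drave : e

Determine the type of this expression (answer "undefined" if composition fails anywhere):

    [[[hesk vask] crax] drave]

[hesk vask]: functor hesk : (t→t), argument vask : t; result t.
[[hesk vask] crax]: functor crax : (t→(e→e)), argument [hesk vask] : t; result (e→e).
[[[hesk vask] crax] drave]: functor [[hesk vask] crax] : (e→e), argument drave : e; result e.

e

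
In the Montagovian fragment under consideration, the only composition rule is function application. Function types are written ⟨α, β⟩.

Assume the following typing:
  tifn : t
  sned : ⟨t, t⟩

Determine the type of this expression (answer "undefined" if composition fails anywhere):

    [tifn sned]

t

[tifn sned] — sned of type ⟨t, t⟩ combines with tifn of type t: type t.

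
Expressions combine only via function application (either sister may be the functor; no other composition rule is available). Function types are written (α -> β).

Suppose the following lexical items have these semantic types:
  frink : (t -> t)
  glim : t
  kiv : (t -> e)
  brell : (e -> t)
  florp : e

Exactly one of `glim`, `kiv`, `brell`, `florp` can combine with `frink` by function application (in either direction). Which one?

glim — combines: frink : (t -> t) takes glim : t as argument, giving t.
kiv : (t -> e) — neither side's domain matches the other.
brell : (e -> t) — neither side's domain matches the other.
florp : e — neither side's domain matches the other.

glim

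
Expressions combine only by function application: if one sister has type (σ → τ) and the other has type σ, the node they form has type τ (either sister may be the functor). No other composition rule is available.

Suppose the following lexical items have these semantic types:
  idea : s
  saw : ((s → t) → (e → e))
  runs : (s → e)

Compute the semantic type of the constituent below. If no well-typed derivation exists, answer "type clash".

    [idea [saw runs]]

[saw runs]: ((s → t) → (e → e)) with (s → e) — neither is a function whose domain matches the other; composition fails here.

type clash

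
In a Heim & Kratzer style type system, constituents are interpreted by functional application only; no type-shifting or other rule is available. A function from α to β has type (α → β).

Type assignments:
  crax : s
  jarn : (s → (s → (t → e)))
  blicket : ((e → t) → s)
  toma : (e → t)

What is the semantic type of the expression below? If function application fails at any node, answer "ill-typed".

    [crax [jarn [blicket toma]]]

(t → e)

[blicket toma]: blicket is ((e → t) → s), toma is (e → t); result s.
[jarn [blicket toma]]: jarn is (s → (s → (t → e))), [blicket toma] is s; result (s → (t → e)).
[crax [jarn [blicket toma]]]: [jarn [blicket toma]] is (s → (t → e)), crax is s; result (t → e).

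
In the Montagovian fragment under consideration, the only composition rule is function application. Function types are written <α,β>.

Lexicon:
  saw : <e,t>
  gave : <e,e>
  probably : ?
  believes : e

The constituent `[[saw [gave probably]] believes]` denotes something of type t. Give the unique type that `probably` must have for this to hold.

For [[saw [gave probably]] believes] to have type t with believes of type e, [saw [gave probably]] must be the function: [saw [gave probably]] : <e,t>.
For [saw [gave probably]] to have type <e,t> with saw of type <e,t>, [gave probably] must be the function: [gave probably] : <<e,t>,<e,t>>.
For [gave probably] to have type <<e,t>,<e,t>> with gave of type <e,e>, probably must be the function: probably : <<e,e>,<<e,t>,<e,t>>>.

<<e,e>,<<e,t>,<e,t>>>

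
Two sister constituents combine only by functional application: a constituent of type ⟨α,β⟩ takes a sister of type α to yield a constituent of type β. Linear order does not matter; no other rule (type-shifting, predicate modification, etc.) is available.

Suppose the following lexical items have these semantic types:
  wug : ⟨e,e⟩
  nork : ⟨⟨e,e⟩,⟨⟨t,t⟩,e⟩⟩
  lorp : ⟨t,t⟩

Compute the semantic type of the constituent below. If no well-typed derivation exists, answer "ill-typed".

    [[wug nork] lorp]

[wug nork]: nork is ⟨⟨e,e⟩,⟨⟨t,t⟩,e⟩⟩, wug is ⟨e,e⟩; result ⟨⟨t,t⟩,e⟩.
[[wug nork] lorp]: [wug nork] is ⟨⟨t,t⟩,e⟩, lorp is ⟨t,t⟩; result e.

e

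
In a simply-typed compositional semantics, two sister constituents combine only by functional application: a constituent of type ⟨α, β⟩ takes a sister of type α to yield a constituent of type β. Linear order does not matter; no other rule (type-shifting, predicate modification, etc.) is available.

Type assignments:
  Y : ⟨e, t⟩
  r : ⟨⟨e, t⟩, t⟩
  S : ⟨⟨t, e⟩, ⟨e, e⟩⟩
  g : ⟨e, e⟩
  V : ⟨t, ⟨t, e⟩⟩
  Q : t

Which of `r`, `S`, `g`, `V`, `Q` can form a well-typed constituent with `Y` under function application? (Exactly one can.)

r

r — combines: r : ⟨⟨e, t⟩, t⟩ takes Y : ⟨e, t⟩ as argument, giving t.
S : ⟨⟨t, e⟩, ⟨e, e⟩⟩ — does not combine with Y.
g : ⟨e, e⟩ — does not combine with Y.
V : ⟨t, ⟨t, e⟩⟩ — does not combine with Y.
Q : t — does not combine with Y.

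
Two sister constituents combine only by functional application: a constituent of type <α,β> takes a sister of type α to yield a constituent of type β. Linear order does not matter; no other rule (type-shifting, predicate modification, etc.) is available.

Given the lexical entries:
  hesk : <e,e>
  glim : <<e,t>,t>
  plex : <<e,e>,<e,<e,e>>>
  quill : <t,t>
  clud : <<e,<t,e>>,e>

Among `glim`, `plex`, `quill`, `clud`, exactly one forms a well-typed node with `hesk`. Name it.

glim : <<e,t>,t> — hesk needs e; glim needs <e,t>; neither fits.
plex — combines: plex : <<e,e>,<e,<e,e>>> takes hesk : <e,e> as argument, giving <e,<e,e>>.
quill : <t,t> — hesk needs e; quill needs t; neither fits.
clud : <<e,<t,e>>,e> — hesk needs e; clud needs <e,<t,e>>; neither fits.

plex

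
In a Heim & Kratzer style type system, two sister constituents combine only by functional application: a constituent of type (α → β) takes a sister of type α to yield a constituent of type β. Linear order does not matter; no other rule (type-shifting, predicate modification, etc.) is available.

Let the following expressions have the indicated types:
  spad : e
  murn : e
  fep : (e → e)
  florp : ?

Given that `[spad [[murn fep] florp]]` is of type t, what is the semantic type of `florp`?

(e → (e → t))

At [spad [[murn fep] florp]] (required: t): spad is e, which is not a function with range t; hence [[murn fep] florp] is the functor — type (e → t).
At [[murn fep] florp] (required: (e → t)): [murn fep] is e, which is not a function with range (e → t); hence florp is the functor — type (e → (e → t)).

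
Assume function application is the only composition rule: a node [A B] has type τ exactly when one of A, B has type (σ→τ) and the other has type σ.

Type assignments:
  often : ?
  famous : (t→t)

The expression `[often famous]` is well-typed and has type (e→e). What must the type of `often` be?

At [often famous] (required: (e→e)): famous is (t→t), which is not a function with range (e→e); hence often is the functor — type ((t→t)→(e→e)).

((t→t)→(e→e))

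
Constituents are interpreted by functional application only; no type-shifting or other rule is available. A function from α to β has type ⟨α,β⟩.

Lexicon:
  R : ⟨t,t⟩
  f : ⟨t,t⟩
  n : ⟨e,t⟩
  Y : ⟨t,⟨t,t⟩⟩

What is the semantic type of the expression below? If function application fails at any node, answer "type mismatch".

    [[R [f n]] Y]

type mismatch

[f n]: ⟨t,t⟩ and ⟨e,t⟩ cannot combine by function application — type clash.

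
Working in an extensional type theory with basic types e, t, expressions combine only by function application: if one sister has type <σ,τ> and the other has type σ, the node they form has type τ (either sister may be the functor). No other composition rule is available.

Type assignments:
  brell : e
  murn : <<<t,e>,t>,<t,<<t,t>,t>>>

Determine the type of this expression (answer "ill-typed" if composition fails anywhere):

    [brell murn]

ill-typed

At [brell murn]: neither e nor <<<t,e>,t>,<t,<<t,t>,t>>> can take the other as argument; the node is ill-typed.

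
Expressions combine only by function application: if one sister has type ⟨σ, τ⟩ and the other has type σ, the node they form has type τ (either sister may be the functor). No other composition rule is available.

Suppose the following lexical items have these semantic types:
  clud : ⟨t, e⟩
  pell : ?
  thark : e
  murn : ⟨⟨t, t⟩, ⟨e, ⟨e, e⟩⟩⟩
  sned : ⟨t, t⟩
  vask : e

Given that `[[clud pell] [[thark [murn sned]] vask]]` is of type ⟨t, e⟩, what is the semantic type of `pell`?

⟨⟨t, e⟩, ⟨e, ⟨t, e⟩⟩⟩

[[clud pell] [[thark [murn sned]] vask]] is required to be ⟨t, e⟩. [[thark [murn sned]] vask] : e cannot yield ⟨t, e⟩ as functor, so [clud pell] : ⟨e, ⟨t, e⟩⟩.
[clud pell] is required to be ⟨e, ⟨t, e⟩⟩. clud : ⟨t, e⟩ cannot yield ⟨e, ⟨t, e⟩⟩ as functor, so pell : ⟨⟨t, e⟩, ⟨e, ⟨t, e⟩⟩⟩.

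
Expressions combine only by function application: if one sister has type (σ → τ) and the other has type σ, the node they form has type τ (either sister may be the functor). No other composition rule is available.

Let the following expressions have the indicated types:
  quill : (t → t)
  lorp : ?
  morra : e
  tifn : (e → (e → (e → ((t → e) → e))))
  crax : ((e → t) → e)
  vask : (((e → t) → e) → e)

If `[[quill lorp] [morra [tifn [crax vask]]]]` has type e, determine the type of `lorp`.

[[quill lorp] [morra [tifn [crax vask]]]] is required to be e. [morra [tifn [crax vask]]] : (e → ((t → e) → e)) cannot yield e as functor, so [quill lorp] : ((e → ((t → e) → e)) → e).
[quill lorp] is required to be ((e → ((t → e) → e)) → e). quill : (t → t) cannot yield ((e → ((t → e) → e)) → e) as functor, so lorp : ((t → t) → ((e → ((t → e) → e)) → e)).

((t → t) → ((e → ((t → e) → e)) → e))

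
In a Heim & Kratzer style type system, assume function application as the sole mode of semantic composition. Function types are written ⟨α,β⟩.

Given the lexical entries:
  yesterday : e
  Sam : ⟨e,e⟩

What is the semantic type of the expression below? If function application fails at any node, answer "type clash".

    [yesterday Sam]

e

[yesterday Sam] — Sam of type ⟨e,e⟩ combines with yesterday of type e: type e.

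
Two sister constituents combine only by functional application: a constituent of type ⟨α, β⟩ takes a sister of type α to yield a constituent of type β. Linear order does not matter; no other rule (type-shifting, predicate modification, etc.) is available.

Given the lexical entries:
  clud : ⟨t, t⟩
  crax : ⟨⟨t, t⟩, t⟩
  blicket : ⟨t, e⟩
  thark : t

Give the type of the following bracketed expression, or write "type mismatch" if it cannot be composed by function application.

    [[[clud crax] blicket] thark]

[clud crax]: crax is ⟨⟨t, t⟩, t⟩, clud is ⟨t, t⟩; result t.
[[clud crax] blicket]: blicket is ⟨t, e⟩, [clud crax] is t; result e.
[[[clud crax] blicket] thark]: e and t cannot combine by function application — type clash.

type mismatch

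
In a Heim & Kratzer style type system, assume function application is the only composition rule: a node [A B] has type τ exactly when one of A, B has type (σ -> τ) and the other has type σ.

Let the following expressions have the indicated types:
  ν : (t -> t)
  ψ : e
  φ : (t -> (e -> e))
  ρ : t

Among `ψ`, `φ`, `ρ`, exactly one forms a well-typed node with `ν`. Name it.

ρ

ψ : e — neither side's domain matches the other.
φ : (t -> (e -> e)) — neither side's domain matches the other.
ρ — combines: ν : (t -> t) takes ρ : t as argument, giving t.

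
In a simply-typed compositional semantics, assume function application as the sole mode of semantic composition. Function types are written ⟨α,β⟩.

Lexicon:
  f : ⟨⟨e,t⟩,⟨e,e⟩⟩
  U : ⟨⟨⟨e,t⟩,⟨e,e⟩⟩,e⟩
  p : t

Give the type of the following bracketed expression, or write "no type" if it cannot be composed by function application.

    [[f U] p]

no type

[f U]: ⟨⟨⟨e,t⟩,⟨e,e⟩⟩,e⟩ applied to ⟨⟨e,t⟩,⟨e,e⟩⟩ yields e.
[[f U] p]: e with t — neither is a function whose domain matches the other; composition fails here.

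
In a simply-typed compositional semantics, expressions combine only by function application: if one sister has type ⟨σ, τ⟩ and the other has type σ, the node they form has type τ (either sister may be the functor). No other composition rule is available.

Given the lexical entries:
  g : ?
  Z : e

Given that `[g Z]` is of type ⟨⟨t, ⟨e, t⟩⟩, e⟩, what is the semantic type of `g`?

[g Z] is required to be ⟨⟨t, ⟨e, t⟩⟩, e⟩. Z : e cannot yield ⟨⟨t, ⟨e, t⟩⟩, e⟩ as functor, so g : ⟨e, ⟨⟨t, ⟨e, t⟩⟩, e⟩⟩.

⟨e, ⟨⟨t, ⟨e, t⟩⟩, e⟩⟩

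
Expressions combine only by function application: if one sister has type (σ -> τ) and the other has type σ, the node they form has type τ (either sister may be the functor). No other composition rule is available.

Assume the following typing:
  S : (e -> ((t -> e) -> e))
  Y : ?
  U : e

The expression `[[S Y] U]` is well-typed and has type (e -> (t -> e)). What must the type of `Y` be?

((e -> ((t -> e) -> e)) -> (e -> (e -> (t -> e))))

For [[S Y] U] to have type (e -> (t -> e)) with U of type e, [S Y] must be the function: [S Y] : (e -> (e -> (t -> e))).
For [S Y] to have type (e -> (e -> (t -> e))) with S of type (e -> ((t -> e) -> e)), Y must be the function: Y : ((e -> ((t -> e) -> e)) -> (e -> (e -> (t -> e)))).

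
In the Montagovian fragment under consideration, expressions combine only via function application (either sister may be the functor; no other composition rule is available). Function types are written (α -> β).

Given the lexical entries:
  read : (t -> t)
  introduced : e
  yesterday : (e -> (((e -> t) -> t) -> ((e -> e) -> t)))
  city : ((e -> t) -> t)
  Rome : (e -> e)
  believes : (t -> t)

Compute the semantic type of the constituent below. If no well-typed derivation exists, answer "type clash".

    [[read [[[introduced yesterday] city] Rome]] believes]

t

[introduced yesterday]: yesterday is (e -> (((e -> t) -> t) -> ((e -> e) -> t))), introduced is e; result (((e -> t) -> t) -> ((e -> e) -> t)).
[[introduced yesterday] city]: [introduced yesterday] is (((e -> t) -> t) -> ((e -> e) -> t)), city is ((e -> t) -> t); result ((e -> e) -> t).
[[[introduced yesterday] city] Rome]: [[introduced yesterday] city] is ((e -> e) -> t), Rome is (e -> e); result t.
[read [[[introduced yesterday] city] Rome]]: read is (t -> t), [[[introduced yesterday] city] Rome] is t; result t.
[[read [[[introduced yesterday] city] Rome]] believes]: believes is (t -> t), [read [[[introduced yesterday] city] Rome]] is t; result t.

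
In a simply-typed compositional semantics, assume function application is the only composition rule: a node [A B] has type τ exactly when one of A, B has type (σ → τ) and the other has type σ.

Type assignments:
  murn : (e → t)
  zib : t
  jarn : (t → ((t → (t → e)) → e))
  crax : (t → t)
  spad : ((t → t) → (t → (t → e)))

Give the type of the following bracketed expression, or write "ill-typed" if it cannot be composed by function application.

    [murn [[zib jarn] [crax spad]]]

t

At [zib jarn], jarn : (t → ((t → (t → e)) → e)) takes zib : t, giving ((t → (t → e)) → e).
At [crax spad], spad : ((t → t) → (t → (t → e))) takes crax : (t → t), giving (t → (t → e)).
At [[zib jarn] [crax spad]], [zib jarn] : ((t → (t → e)) → e) takes [crax spad] : (t → (t → e)), giving e.
At [murn [[zib jarn] [crax spad]]], murn : (e → t) takes [[zib jarn] [crax spad]] : e, giving t.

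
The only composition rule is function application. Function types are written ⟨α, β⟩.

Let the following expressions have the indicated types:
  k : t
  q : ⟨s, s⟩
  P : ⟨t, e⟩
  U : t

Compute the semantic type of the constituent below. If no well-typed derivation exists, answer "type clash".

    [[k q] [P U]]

At [k q]: neither t nor ⟨s, s⟩ can take the other as argument; the node is ill-typed.

type clash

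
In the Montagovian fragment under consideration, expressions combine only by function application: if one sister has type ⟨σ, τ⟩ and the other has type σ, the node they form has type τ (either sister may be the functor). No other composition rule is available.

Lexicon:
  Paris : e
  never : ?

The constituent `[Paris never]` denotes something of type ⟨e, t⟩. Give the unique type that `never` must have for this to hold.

[Paris never] must have type ⟨e, t⟩. The sister Paris has type e; that is not a function onto ⟨e, t⟩, so never must be the functor, of type ⟨e, ⟨e, t⟩⟩.

⟨e, ⟨e, t⟩⟩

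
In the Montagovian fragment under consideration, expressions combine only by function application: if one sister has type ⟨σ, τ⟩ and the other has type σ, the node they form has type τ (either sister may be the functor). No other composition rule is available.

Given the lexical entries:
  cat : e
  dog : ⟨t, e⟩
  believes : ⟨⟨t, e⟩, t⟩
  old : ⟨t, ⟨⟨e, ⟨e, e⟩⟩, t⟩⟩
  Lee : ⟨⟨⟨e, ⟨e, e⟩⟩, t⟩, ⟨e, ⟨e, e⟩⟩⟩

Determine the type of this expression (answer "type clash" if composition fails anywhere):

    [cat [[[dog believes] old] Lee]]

⟨e, e⟩

[dog believes]: believes is ⟨⟨t, e⟩, t⟩, dog is ⟨t, e⟩; result t.
[[dog believes] old]: old is ⟨t, ⟨⟨e, ⟨e, e⟩⟩, t⟩⟩, [dog believes] is t; result ⟨⟨e, ⟨e, e⟩⟩, t⟩.
[[[dog believes] old] Lee]: Lee is ⟨⟨⟨e, ⟨e, e⟩⟩, t⟩, ⟨e, ⟨e, e⟩⟩⟩, [[dog believes] old] is ⟨⟨e, ⟨e, e⟩⟩, t⟩; result ⟨e, ⟨e, e⟩⟩.
[cat [[[dog believes] old] Lee]]: [[[dog believes] old] Lee] is ⟨e, ⟨e, e⟩⟩, cat is e; result ⟨e, e⟩.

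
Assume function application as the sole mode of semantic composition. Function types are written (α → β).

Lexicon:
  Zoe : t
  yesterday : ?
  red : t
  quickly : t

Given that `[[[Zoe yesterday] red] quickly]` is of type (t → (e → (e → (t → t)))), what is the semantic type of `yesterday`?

(t → (t → (t → (t → (e → (e → (t → t)))))))

[[[Zoe yesterday] red] quickly] must have type (t → (e → (e → (t → t)))). The sister quickly has type t; that is not a function onto (t → (e → (e → (t → t)))), so [[Zoe yesterday] red] must be the functor, of type (t → (t → (e → (e → (t → t))))).
[[Zoe yesterday] red] must have type (t → (t → (e → (e → (t → t))))). The sister red has type t; that is not a function onto (t → (t → (e → (e → (t → t))))), so [Zoe yesterday] must be the functor, of type (t → (t → (t → (e → (e → (t → t)))))).
[Zoe yesterday] must have type (t → (t → (t → (e → (e → (t → t)))))). The sister Zoe has type t; that is not a function onto (t → (t → (t → (e → (e → (t → t)))))), so yesterday must be the functor, of type (t → (t → (t → (t → (e → (e → (t → t))))))).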